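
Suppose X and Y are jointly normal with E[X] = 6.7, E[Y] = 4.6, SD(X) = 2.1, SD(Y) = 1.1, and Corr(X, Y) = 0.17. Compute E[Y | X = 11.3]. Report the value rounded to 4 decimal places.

5.0096

The regression of Y on X has slope ρ·σ_Y/σ_X and passes through (μ_X, μ_Y).
E[Y | X=11.3] = 4.6 + (0.17)·(1.1/2.1)·(11.3 − (6.7)) = 4.6 + (0.089048)·(4.6) = 5.0096.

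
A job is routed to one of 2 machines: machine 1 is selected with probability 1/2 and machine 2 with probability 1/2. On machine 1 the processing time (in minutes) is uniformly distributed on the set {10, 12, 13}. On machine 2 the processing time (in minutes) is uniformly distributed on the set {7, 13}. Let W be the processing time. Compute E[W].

E[W | machine 1] = (10+12+13)/3 = 35/3.
E[W | machine 2] = (7+13)/2 = 10.
By the law of total expectation,
E[W] = (1/2)·(35/3) + (1/2)·(10) = 65/6.

65/6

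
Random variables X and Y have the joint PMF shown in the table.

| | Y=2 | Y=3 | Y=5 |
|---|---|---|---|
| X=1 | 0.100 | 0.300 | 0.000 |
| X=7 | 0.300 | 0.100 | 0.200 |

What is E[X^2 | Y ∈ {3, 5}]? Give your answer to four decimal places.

P(Y ∈ {3, 5}) = 0.600.
Σ X^2·P over the event = 1·(0.300) + 49·(0.100) + 49·(0.200) = 15.000.
E[X^2 | Y ∈ {3, 5}] = (15.000) / (0.600) = 25.0000.

25.0000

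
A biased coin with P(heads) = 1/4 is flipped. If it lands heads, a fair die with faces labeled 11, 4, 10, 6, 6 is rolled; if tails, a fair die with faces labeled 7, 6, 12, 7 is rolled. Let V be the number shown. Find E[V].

157/20

E[V | heads] = (11+4+10+6+6)/5 = 37/5.
E[V | tails] = (7+6+12+7)/4 = 8.
By the law of total expectation,
E[V] = (1/4)·(37/5) + (3/4)·(8) = 157/20.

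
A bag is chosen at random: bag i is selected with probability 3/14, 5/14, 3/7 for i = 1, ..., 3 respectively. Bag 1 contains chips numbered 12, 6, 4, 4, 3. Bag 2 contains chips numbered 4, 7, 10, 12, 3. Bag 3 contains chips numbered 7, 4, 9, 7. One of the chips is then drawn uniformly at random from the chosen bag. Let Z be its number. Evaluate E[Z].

939/140

E[Z | bag 1] = (12+6+4+4+3)/5 = 29/5.
E[Z | bag 2] = (4+7+10+12+3)/5 = 36/5.
E[Z | bag 3] = (7+4+9+7)/4 = 27/4.
E[Z] = (3/14)·(29/5) + (5/14)·(36/5) + (3/7)·(27/4) = 939/140.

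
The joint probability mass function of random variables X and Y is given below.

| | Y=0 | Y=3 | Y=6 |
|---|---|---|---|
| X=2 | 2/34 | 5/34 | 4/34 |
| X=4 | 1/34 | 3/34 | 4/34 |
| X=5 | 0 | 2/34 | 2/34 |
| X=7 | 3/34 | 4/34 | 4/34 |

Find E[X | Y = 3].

30/7

P(Y = 3) = 7/17.
Σ X·P over the event = 2·(5/34) + 4·(3/34) + 5·(2/34) + 7·(4/34) = 30/17.
E[X | Y = 3] = (30/17) / (7/17) = 30/7.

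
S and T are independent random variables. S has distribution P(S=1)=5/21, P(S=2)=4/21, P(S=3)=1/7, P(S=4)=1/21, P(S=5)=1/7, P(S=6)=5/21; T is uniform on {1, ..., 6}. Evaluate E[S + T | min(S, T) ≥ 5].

P(min(S, T) ≥ 5) = 8/63.
Summing (S+T)·P(x,y) over outcomes with min(S, T) ≥ 5 gives 89/63.
E[S + T | min(S, T) ≥ 5] = (89/63) / (8/63) = 89/8.

89/8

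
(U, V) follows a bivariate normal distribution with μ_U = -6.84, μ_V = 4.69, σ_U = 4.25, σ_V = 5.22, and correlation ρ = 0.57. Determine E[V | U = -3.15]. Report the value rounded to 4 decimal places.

The regression of V on U has slope ρ·σ_V/σ_U and passes through (μ_U, μ_V).
E[V | U=-3.15] = 4.69 + (0.57)·(5.22/4.25)·(-3.15 − (-6.84)) = 4.69 + (0.70009)·(3.69) = 7.2733.

7.2733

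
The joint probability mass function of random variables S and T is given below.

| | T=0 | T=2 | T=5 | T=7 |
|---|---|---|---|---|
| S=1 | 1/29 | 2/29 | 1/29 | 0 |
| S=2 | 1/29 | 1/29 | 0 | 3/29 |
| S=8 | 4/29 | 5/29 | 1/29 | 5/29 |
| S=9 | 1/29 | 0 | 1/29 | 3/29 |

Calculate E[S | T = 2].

P(T = 2) = 8/29.
Σ S·P over the event = 1·(2/29) + 2·(1/29) + 8·(5/29) = 44/29.
E[S | T = 2] = (44/29) / (8/29) = 11/2.

11/2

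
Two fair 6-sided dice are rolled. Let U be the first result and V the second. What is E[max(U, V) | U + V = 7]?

5

Outcomes with U + V = 7: (1,6), (2,5), (3,4), (4,3), (5,2), (6,1), each with probability 1/36.
E[max(U, V) | U + V = 7] = (6 + 5 + 4 + 4 + 5 + 6) / 6 = 5.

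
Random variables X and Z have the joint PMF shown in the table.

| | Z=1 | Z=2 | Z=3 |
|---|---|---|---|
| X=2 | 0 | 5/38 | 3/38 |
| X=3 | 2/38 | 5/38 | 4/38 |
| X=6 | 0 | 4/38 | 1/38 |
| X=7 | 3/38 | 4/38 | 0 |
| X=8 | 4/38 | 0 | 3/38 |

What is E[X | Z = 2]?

P(Z = 2) = 9/19.
Σ X·P over the event = 2·(5/38) + 3·(5/38) + 6·(4/38) + 7·(4/38) = 77/38.
E[X | Z = 2] = (77/38) / (9/19) = 77/18.

77/18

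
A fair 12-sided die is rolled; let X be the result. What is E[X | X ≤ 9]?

Given X ≤ 9, X is equally likely to be any of {1, 2, 3, 4, 5, 6, 7, 8, 9}.
E[X | X ≤ 9] = (1 + 2 + 3 + 4 + 5 + 6 + 7 + 8 + 9) / 9 = 5.

5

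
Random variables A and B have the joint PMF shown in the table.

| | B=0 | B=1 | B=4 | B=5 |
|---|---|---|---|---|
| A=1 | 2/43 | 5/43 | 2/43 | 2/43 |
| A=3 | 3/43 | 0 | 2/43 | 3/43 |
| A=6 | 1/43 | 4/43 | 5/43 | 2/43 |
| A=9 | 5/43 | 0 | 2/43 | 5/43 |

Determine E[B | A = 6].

P(A = 6) = 12/43.
Σ B·P over the event = 0·(1/43) + 1·(4/43) + 4·(5/43) + 5·(2/43) = 34/43.
E[B | A = 6] = (34/43) / (12/43) = 17/6.

17/6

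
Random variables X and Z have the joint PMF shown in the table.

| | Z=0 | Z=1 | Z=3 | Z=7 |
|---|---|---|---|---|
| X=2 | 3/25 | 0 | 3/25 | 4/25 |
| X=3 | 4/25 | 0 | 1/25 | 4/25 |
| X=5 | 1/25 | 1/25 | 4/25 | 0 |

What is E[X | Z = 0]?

23/8

P(Z = 0) = 8/25.
Σ X·P over the event = 2·(3/25) + 3·(4/25) + 5·(1/25) = 23/25.
E[X | Z = 0] = (23/25) / (8/25) = 23/8.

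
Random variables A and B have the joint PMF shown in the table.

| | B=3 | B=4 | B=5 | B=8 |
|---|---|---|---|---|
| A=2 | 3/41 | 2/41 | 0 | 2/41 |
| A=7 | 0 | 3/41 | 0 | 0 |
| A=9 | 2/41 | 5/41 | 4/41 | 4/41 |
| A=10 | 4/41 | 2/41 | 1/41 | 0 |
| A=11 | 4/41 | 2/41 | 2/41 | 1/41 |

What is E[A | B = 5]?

68/7

P(B = 5) = 7/41.
Σ A·P over the event = 9·(4/41) + 10·(1/41) + 11·(2/41) = 68/41.
E[A | B = 5] = (68/41) / (7/41) = 68/7.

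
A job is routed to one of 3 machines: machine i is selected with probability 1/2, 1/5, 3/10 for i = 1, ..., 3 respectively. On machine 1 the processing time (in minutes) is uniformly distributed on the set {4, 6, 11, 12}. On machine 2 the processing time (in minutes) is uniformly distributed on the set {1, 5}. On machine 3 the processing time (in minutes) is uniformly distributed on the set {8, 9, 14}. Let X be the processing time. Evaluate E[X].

313/40

E[X | machine 1] = (4+6+11+12)/4 = 33/4.
E[X | machine 2] = (1+5)/2 = 3.
E[X | machine 3] = (8+9+14)/3 = 31/3.
E[X] = (1/2)·(33/4) + (1/5)·(3) + (3/10)·(31/3) = 313/40.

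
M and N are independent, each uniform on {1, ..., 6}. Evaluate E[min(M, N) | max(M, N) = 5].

25/9

Outcomes with max(M, N) = 5: (1,5), (2,5), (3,5), (4,5), (5,1), (5,2), (5,3), (5,4), (5,5), each with probability 1/36.
E[min(M, N) | max(M, N) = 5] = (1 + 2 + 3 + 4 + 1 + 2 + 3 + 4 + 5) / 9 = 25/9.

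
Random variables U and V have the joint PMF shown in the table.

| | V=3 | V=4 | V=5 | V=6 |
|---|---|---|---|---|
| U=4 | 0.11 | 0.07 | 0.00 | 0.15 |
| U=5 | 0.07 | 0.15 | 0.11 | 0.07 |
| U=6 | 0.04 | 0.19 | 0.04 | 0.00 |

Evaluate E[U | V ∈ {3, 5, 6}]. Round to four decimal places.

P(V ∈ {3, 5, 6}) = 0.59.
Σ U·P over the event = 4·(0.11) + 4·(0.15) + 5·(0.07) + 5·(0.11) + 5·(0.07) + 6·(0.04) + 6·(0.04) = 2.77.
E[U | V ∈ {3, 5, 6}] = (2.77) / (0.59) = 4.6949.

4.6949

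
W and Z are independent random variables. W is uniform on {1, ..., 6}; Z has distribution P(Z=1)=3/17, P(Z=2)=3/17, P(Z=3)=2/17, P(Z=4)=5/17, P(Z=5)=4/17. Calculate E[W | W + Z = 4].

P(W + Z = 4) = 4/51.
Summing W·P(x,y) over outcomes with W + Z = 4 gives 1/6.
E[W | W + Z = 4] = (1/6) / (4/51) = 17/8.

17/8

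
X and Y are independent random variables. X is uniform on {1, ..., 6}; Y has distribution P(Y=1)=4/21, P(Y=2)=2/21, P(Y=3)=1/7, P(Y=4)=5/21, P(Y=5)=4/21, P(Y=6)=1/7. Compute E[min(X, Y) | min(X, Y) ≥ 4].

161/36

P(min(X, Y) ≥ 4) = 2/7.
Summing min(X,Y)·P(x,y) over outcomes with min(X, Y) ≥ 4 gives 23/18.
E[min(X, Y) | min(X, Y) ≥ 4] = (23/18) / (2/7) = 161/36.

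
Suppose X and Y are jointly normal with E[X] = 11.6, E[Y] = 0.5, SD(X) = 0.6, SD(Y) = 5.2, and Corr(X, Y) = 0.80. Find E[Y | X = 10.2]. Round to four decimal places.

The regression of Y on X has slope ρ·σ_Y/σ_X and passes through (μ_X, μ_Y).
E[Y | X=10.2] = 0.5 + (0.80)·(5.2/0.6)·(10.2 − (11.6)) = 0.5 + (6.93333)·(-1.4) = -9.2067.

-9.2067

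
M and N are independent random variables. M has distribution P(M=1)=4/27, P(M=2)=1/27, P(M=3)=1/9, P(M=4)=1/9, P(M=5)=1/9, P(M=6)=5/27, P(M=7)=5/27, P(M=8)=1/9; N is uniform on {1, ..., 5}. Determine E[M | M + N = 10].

13/2

P(M + N = 10) = 16/135.
Summing M·P(x,y) over outcomes with M + N = 10 gives 104/135.
E[M | M + N = 10] = (104/135) / (16/135) = 13/2.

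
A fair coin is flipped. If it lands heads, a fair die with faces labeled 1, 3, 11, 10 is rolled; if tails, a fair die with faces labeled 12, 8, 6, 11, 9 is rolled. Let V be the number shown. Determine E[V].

309/40

E[V | heads] = (1+3+11+10)/4 = 25/4.
E[V | tails] = (12+8+6+11+9)/5 = 46/5.
E[V] = (1/2)·(25/4) + (1/2)·(46/5) = 309/40.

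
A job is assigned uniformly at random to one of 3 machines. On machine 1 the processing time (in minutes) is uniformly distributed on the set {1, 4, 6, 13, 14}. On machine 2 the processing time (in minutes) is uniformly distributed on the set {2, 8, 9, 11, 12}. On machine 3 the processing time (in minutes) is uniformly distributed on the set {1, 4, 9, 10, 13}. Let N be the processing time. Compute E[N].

E[N | machine 1] = (1+4+6+13+14)/5 = 38/5.
E[N | machine 2] = (2+8+9+11+12)/5 = 42/5.
E[N | machine 3] = (1+4+9+10+13)/5 = 37/5.
E[N] = (1/3)·(38/5) + (1/3)·(42/5) + (1/3)·(37/5) = 39/5.

39/5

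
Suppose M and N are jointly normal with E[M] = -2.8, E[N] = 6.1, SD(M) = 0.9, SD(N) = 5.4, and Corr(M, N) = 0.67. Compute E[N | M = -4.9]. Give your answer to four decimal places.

The regression of N on M has slope ρ·σ_N/σ_M and passes through (μ_M, μ_N).
E[N | M=-4.9] = 6.1 + (0.67)·(5.4/0.9)·(-4.9 − (-2.8)) = 6.1 + (4.02)·(-2.1) = -2.3420.

-2.3420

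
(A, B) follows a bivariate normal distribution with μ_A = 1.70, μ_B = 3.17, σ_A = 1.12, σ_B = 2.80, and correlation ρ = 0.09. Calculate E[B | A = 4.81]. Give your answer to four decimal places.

3.8698

For a bivariate normal, E[B | A=x] = μ_B + ρ·(σ_B/σ_A)·(x − μ_A).
E[B | A=4.81] = 3.17 + (0.09)·(2.80/1.12)·(4.81 − (1.70)) = 3.17 + (0.225)·(3.11) = 3.8698.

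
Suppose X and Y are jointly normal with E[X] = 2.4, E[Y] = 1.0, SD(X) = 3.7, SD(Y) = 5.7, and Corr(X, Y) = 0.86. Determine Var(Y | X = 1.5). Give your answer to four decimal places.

Var(Y | X=x) = (1 − ρ²)·σ_Y².
Var(Y | X=1.5) = (5.7)²·(1 − (0.86)²) = 32.49·0.2604 = 8.4604.

8.4604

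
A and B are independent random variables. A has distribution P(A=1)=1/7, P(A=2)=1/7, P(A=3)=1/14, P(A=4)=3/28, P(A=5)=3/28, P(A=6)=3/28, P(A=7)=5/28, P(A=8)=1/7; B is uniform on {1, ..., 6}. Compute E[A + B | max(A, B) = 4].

P(max(A, B) = 4) = 11/84.
Summing (A+B)·P(x,y) over outcomes with max(A, B) = 4 gives 17/21.
E[A + B | max(A, B) = 4] = (17/21) / (11/84) = 68/11.

68/11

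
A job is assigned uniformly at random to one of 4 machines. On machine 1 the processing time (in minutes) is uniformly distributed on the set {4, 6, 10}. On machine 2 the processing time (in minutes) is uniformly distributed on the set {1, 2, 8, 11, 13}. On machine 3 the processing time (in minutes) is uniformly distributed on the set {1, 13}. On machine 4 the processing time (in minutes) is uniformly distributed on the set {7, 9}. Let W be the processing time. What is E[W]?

E[W | machine 1] = (4+6+10)/3 = 20/3.
E[W | machine 2] = (1+2+8+11+13)/5 = 7.
E[W | machine 3] = (1+13)/2 = 7.
E[W | machine 4] = (7+9)/2 = 8.
E[W] = (1/4)·(20/3) + (1/4)·(7) + (1/4)·(7) + (1/4)·(8) = 43/6.

43/6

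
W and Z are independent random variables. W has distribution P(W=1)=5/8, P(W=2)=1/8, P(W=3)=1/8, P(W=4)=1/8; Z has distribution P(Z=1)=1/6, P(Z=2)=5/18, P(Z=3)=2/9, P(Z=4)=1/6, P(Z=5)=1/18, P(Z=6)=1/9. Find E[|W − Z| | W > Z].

37/23

P(W > Z) = 23/144.
Summing |W−Z|·P(x,y) over outcomes with W > Z gives 37/144.
E[|W − Z| | W > Z] = (37/144) / (23/144) = 37/23.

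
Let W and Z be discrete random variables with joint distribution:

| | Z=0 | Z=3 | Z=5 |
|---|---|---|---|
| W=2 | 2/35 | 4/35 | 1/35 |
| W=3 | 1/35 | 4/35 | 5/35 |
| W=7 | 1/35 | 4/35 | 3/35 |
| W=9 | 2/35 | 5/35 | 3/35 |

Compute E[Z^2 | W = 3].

P(W = 3) = 2/7.
Σ Z^2·P over the event = 0·(1/35) + 9·(4/35) + 25·(5/35) = 23/5.
E[Z^2 | W = 3] = (23/5) / (2/7) = 161/10.

161/10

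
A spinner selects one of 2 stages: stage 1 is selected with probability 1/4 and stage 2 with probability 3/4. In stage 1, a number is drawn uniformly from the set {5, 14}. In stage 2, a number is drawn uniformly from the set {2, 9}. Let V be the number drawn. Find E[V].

E[V | stage 1] = (5+14)/2 = 19/2.
E[V | stage 2] = (2+9)/2 = 11/2.
E[V] = (1/4)·(19/2) + (3/4)·(11/2) = 13/2.

13/2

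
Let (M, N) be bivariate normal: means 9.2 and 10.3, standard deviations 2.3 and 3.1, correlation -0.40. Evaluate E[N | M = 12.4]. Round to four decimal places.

8.5748

E[N | M=x] = μ_N + ρ(σ_N/σ_M)(x − μ_M) for jointly normal variables.
E[N | M=12.4] = 10.3 + (-0.40)·(3.1/2.3)·(12.4 − (9.2)) = 10.3 + (-0.53913)·(3.2) = 8.5748.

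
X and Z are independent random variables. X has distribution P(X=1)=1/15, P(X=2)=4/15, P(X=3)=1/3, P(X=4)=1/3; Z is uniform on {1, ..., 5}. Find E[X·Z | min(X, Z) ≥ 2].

P(min(X, Z) ≥ 2) = 56/75.
Summing XZ·P(x,y) over outcomes with min(X, Z) ≥ 2 gives 602/75.
E[X·Z | min(X, Z) ≥ 2] = (602/75) / (56/75) = 43/4.

43/4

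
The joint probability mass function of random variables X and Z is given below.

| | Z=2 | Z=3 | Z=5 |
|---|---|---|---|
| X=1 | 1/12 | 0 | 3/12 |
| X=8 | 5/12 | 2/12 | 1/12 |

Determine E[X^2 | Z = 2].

107/2

P(Z = 2) = 1/2.
Σ X^2·P over the event = 1·(1/12) + 64·(5/12) = 107/4.
E[X^2 | Z = 2] = (107/4) / (1/2) = 107/2.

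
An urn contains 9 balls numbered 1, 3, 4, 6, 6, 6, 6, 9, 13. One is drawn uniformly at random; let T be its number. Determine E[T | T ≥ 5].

23/3

P(T ≥ 5) = 2/3.
Σ over the event: 6·4/9 + 9·1/9 + 13·1/9 = 46/9.
E[T | T ≥ 5] = (46/9) / (2/3) = 23/3.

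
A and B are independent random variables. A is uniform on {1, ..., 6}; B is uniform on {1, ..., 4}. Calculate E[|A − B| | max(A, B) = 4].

12/7

Outcomes with max(A, B) = 4: (1,4), (2,4), (3,4), (4,1), (4,2), (4,3), (4,4), each with probability 1/24.
E[|A − B| | max(A, B) = 4] = (3 + 2 + 1 + 3 + 2 + 1 + 0) / 7 = 12/7.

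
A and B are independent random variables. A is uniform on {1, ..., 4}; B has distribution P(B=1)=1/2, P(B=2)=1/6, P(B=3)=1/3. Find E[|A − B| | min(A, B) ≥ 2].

P(min(A, B) ≥ 2) = 3/8.
Summing |A−B|·P(x,y) over outcomes with min(A, B) ≥ 2 gives 7/24.
E[|A − B| | min(A, B) ≥ 2] = (7/24) / (3/8) = 7/9.

7/9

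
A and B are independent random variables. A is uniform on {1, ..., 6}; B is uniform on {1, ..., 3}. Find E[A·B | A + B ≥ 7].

P(A + B ≥ 7) = 1/3.
Summing AB·P(x,y) over outcomes with A + B ≥ 7 gives 73/18.
E[A·B | A + B ≥ 7] = (73/18) / (1/3) = 73/6.

73/6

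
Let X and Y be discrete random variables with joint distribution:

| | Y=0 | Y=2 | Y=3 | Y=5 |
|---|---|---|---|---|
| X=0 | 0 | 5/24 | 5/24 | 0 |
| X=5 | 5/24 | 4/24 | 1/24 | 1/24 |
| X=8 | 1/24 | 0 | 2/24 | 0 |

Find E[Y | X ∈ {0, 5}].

41/21

P(X ∈ {0, 5}) = 7/8.
Σ Y·P over the event = 2·(5/24) + 3·(5/24) + 0·(5/24) + 2·(4/24) + 3·(1/24) + 5·(1/24) = 41/24.
E[Y | X ∈ {0, 5}] = (41/24) / (7/8) = 41/21.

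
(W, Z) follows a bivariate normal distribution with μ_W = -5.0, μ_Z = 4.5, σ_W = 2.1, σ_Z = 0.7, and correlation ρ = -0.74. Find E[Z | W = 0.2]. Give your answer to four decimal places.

3.2173

E[Z | W=x] = μ_Z + ρ(σ_Z/σ_W)(x − μ_W) for jointly normal variables.
E[Z | W=0.2] = 4.5 + (-0.74)·(0.7/2.1)·(0.2 − (-5.0)) = 4.5 + (-0.24667)·(5.2) = 3.2173.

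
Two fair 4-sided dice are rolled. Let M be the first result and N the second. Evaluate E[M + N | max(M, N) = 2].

10/3

Outcomes with max(M, N) = 2: (1,2), (2,1), (2,2), each with probability 1/16.
E[M + N | max(M, N) = 2] = (3 + 3 + 4) / 3 = 10/3.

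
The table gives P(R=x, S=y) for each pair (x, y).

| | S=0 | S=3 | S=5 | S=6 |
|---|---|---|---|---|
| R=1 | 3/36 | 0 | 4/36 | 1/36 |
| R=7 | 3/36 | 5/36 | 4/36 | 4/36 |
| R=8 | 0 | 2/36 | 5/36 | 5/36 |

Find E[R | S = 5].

P(S = 5) = 13/36.
Summing R·P(R=x,S=y) over the conditioning event gives 2.
E[R | S = 5] = (2) / (13/36) = 72/13.

72/13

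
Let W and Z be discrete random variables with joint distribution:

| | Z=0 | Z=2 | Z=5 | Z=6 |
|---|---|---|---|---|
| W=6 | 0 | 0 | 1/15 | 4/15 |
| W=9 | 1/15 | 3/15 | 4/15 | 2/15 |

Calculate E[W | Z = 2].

P(Z = 2) = 1/5.
Σ W·P over the event = 9·(3/15) = 9/5.
E[W | Z = 2] = (9/5) / (1/5) = 9.

9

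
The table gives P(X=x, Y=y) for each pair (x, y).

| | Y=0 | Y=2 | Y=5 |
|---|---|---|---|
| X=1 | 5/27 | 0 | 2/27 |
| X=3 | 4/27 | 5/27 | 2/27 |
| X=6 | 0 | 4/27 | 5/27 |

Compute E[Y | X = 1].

10/7

P(X = 1) = 7/27.
Σ Y·P over the event = 0·(5/27) + 5·(2/27) = 10/27.
E[Y | X = 1] = (10/27) / (7/27) = 10/7.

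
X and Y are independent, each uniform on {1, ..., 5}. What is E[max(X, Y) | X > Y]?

P(X > Y) = 2/5.
Summing max(X,Y)·P(x,y) over outcomes with X > Y gives 8/5.
E[max(X, Y) | X > Y] = (8/5) / (2/5) = 4.

4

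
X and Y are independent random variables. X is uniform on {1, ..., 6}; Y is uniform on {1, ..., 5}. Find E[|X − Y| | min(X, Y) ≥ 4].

Outcomes with min(X, Y) ≥ 4: (4,4), (4,5), (5,4), (5,5), (6,4), (6,5), each with probability 1/30.
E[|X − Y| | min(X, Y) ≥ 4] = (0 + 1 + 1 + 0 + 2 + 1) / 6 = 5/6.

5/6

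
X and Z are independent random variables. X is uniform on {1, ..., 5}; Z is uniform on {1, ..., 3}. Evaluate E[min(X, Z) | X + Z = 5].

Outcomes with X + Z = 5: (2,3), (3,2), (4,1), each with probability 1/15.
E[min(X, Z) | X + Z = 5] = (2 + 2 + 1) / 3 = 5/3.

5/3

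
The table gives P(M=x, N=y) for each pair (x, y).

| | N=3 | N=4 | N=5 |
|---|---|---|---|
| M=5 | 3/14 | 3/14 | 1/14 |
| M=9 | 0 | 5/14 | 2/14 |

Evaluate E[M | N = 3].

5

P(N = 3) = 3/14.
Σ M·P over the event = 5·(3/14) = 15/14.
E[M | N = 3] = (15/14) / (3/14) = 5.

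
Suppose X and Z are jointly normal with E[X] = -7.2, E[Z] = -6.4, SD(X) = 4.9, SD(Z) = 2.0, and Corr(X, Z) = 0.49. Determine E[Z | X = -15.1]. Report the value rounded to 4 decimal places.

-7.9800

E[Z | X=x] = μ_Z + ρ(σ_Z/σ_X)(x − μ_X) for jointly normal variables.
E[Z | X=-15.1] = -6.4 + (0.49)·(2.0/4.9)·(-15.1 − (-7.2)) = -6.4 + (0.2)·(-7.9) = -7.9800.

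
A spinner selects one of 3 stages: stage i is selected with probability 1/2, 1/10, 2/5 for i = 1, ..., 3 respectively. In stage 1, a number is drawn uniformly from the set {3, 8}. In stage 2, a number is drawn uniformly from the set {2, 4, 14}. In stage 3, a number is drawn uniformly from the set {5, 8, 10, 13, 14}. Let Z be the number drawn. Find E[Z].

89/12

E[Z | stage 1] = (3+8)/2 = 11/2.
E[Z | stage 2] = (2+4+14)/3 = 20/3.
E[Z | stage 3] = (5+8+10+13+14)/5 = 10.
By the law of total expectation,
E[Z] = (1/2)·(11/2) + (1/10)·(20/3) + (2/5)·(10) = 89/12.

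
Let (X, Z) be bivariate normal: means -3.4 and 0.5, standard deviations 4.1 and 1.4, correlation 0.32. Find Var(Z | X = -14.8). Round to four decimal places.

Var(Z | X=x) = (1 − ρ²)·σ_Z².
Var(Z | X=-14.8) = (1.4)²·(1 − (0.32)²) = 1.96·0.8976 = 1.7593.

1.7593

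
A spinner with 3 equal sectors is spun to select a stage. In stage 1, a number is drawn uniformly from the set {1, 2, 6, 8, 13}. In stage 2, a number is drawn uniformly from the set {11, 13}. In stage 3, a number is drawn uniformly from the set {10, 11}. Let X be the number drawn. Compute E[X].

E[X | stage 1] = (1+2+6+8+13)/5 = 6.
E[X | stage 2] = (11+13)/2 = 12.
E[X | stage 3] = (10+11)/2 = 21/2.
E[X] = (1/3)·(6) + (1/3)·(12) + (1/3)·(21/2) = 19/2.

19/2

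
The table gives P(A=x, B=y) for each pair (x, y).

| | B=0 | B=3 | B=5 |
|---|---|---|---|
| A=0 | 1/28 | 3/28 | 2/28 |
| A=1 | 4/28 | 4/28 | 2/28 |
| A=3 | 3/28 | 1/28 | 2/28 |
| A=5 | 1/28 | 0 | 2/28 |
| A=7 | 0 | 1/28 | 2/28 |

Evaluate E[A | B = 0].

P(B = 0) = 9/28.
Σ A·P over the event = 0·(1/28) + 1·(4/28) + 3·(3/28) + 5·(1/28) = 9/14.
E[A | B = 0] = (9/14) / (9/28) = 2.

2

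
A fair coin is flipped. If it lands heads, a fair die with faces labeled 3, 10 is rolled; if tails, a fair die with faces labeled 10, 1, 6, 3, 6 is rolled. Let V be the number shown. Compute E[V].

117/20

E[V | heads] = (3+10)/2 = 13/2.
E[V | tails] = (10+1+6+3+6)/5 = 26/5.
By the law of total expectation,
E[V] = (1/2)·(13/2) + (1/2)·(26/5) = 117/20.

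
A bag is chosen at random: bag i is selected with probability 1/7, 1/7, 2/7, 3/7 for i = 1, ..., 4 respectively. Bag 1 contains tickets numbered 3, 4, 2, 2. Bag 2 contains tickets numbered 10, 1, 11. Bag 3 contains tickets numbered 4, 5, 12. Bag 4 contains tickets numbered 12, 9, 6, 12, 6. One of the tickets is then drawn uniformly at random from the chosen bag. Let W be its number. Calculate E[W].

613/84

E[W | bag 1] = (3+4+2+2)/4 = 11/4.
E[W | bag 2] = (10+1+11)/3 = 22/3.
E[W | bag 3] = (4+5+12)/3 = 7.
E[W | bag 4] = (12+9+6+12+6)/5 = 9.
E[W] = (1/7)·(11/4) + (1/7)·(22/3) + (2/7)·(7) + (3/7)·(9) = 613/84.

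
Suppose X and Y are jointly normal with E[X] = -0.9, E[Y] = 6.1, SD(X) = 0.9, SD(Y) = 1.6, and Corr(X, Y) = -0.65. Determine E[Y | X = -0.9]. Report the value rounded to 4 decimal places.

6.1000

The regression of Y on X has slope ρ·σ_Y/σ_X and passes through (μ_X, μ_Y).
E[Y | X=-0.9] = 6.1 + (-0.65)·(1.6/0.9)·(-0.9 − (-0.9)) = 6.1 + (-1.1556)·(0) = 6.1000.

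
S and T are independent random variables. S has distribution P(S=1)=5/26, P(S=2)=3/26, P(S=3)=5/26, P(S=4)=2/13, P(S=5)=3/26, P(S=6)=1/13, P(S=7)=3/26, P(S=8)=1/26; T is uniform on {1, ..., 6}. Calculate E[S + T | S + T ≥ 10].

P(S + T ≥ 10) = 11/52.
Summing (S+T)·P(x,y) over outcomes with S + T ≥ 10 gives 367/156.
E[S + T | S + T ≥ 10] = (367/156) / (11/52) = 367/33.

367/33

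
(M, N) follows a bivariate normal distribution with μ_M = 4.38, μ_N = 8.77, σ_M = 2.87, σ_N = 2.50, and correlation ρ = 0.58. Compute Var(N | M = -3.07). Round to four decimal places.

For a bivariate normal, Var(N | M=x) = σ_N²(1 − ρ²).
Var(N | M=-3.07) = (2.50)²·(1 − (0.58)²) = 6.25·0.6636 = 4.1475.

4.1475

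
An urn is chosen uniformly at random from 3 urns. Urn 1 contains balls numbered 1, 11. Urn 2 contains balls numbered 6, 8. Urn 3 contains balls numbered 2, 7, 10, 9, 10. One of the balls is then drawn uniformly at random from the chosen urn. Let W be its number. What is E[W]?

103/15

E[W | urn 1] = (1+11)/2 = 6.
E[W | urn 2] = (6+8)/2 = 7.
E[W | urn 3] = (2+7+10+9+10)/5 = 38/5.
E[W] = (1/3)·(6) + (1/3)·(7) + (1/3)·(38/5) = 103/15.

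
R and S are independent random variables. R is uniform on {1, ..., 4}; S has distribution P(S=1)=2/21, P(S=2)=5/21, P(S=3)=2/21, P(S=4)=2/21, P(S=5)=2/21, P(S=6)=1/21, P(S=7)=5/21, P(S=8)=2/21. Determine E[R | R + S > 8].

P(R + S > 8) = 9/28.
Summing R·P(x,y) over outcomes with R + S > 8 gives 20/21.
E[R | R + S > 8] = (20/21) / (9/28) = 80/27.

80/27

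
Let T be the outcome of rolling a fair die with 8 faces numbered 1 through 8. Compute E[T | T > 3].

Given T > 3, T is equally likely to be any of {4, 5, 6, 7, 8}.
E[T | T > 3] = (4 + 5 + 6 + 7 + 8) / 5 = 6.

6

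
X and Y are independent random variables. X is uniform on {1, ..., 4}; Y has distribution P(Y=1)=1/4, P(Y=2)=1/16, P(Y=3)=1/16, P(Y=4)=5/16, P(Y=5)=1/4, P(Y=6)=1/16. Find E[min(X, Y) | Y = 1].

P(Y = 1) = 1/4.
Summing min(X,Y)·P(x,y) over outcomes with Y = 1 gives 1/4.
E[min(X, Y) | Y = 1] = (1/4) / (1/4) = 1.

1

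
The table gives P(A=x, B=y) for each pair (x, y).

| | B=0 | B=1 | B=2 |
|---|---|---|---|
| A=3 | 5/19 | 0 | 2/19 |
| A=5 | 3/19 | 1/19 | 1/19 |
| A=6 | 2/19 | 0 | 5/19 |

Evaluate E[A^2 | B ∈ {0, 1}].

P(B ∈ {0, 1}) = 11/19.
Σ A^2·P over the event = 9·(5/19) + 25·(3/19) + 25·(1/19) + 36·(2/19) = 217/19.
E[A^2 | B ∈ {0, 1}] = (217/19) / (11/19) = 217/11.

217/11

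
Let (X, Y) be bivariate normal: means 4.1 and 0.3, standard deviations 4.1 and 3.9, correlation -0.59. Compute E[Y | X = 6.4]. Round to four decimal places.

E[Y | X=x] = μ_Y + ρ(σ_Y/σ_X)(x − μ_X) for jointly normal variables.
E[Y | X=6.4] = 0.3 + (-0.59)·(3.9/4.1)·(6.4 − (4.1)) = 0.3 + (-0.56122)·(2.3) = -0.9908.

-0.9908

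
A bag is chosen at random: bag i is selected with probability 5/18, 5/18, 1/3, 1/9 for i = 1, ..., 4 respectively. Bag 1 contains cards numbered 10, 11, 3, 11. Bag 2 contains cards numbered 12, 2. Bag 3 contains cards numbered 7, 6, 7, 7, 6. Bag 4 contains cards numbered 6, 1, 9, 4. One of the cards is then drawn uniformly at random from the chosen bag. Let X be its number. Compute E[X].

E[X | bag 1] = (10+11+3+11)/4 = 35/4.
E[X | bag 2] = (12+2)/2 = 7.
E[X | bag 3] = (7+6+7+7+6)/5 = 33/5.
E[X | bag 4] = (6+1+9+4)/4 = 5.
By the law of total expectation,
E[X] = (5/18)·(35/4) + (5/18)·(7) + (1/3)·(33/5) + (1/9)·(5) = 2567/360.

2567/360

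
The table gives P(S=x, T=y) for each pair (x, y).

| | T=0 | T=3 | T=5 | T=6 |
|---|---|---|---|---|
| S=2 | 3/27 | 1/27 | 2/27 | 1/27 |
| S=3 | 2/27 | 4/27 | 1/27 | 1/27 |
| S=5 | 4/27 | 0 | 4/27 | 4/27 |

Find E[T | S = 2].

19/7

P(S = 2) = 7/27.
Summing T·P(S=x,T=y) over the conditioning event gives 19/27.
E[T | S = 2] = (19/27) / (7/27) = 19/7.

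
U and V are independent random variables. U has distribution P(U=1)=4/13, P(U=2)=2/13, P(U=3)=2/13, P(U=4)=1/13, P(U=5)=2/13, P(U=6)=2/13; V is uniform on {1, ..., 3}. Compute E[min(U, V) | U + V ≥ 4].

P(U + V ≥ 4) = 29/39.
Summing min(U,V)·P(x,y) over outcomes with U + V ≥ 4 gives 18/13.
E[min(U, V) | U + V ≥ 4] = (18/13) / (29/39) = 54/29.

54/29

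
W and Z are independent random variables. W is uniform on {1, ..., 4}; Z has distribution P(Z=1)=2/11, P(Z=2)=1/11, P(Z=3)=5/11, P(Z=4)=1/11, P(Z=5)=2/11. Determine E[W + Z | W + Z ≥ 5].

P(W + Z ≥ 5) = 31/44.
Summing (W+Z)·P(x,y) over outcomes with W + Z ≥ 5 gives 197/44.
E[W + Z | W + Z ≥ 5] = (197/44) / (31/44) = 197/31.

197/31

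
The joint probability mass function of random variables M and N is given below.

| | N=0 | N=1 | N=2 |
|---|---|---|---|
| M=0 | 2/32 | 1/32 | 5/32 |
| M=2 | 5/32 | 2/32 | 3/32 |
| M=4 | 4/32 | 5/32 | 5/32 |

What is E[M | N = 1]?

3

P(N = 1) = 1/4.
Summing M·P(M=x,N=y) over the conditioning event gives 3/4.
E[M | N = 1] = (3/4) / (1/4) = 3.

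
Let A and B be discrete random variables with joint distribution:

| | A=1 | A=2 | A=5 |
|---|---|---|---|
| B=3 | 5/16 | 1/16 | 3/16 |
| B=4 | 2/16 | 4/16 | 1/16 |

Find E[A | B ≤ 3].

P(B ≤ 3) = 9/16.
Σ A·P over the event = 1·(5/16) + 2·(1/16) + 5·(3/16) = 11/8.
E[A | B ≤ 3] = (11/8) / (9/16) = 22/9.

22/9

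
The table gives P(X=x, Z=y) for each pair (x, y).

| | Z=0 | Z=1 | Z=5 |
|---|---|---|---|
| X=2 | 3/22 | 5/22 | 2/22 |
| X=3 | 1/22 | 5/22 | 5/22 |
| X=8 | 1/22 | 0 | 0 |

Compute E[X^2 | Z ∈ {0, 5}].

P(Z ∈ {0, 5}) = 6/11.
Σ X^2·P over the event = 4·(3/22) + 4·(2/22) + 9·(1/22) + 9·(5/22) + 64·(1/22) = 69/11.
E[X^2 | Z ∈ {0, 5}] = (69/11) / (6/11) = 23/2.

23/2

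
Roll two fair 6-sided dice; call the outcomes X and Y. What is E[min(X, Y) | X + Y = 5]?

3/2

Outcomes with X + Y = 5: (1,4), (2,3), (3,2), (4,1), each with probability 1/36.
E[min(X, Y) | X + Y = 5] = (1 + 2 + 2 + 1) / 4 = 3/2.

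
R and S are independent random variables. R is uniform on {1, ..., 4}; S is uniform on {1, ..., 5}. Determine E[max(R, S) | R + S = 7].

Outcomes with R + S = 7: (2,5), (3,4), (4,3), each with probability 1/20.
E[max(R, S) | R + S = 7] = (5 + 4 + 4) / 3 = 13/3.

13/3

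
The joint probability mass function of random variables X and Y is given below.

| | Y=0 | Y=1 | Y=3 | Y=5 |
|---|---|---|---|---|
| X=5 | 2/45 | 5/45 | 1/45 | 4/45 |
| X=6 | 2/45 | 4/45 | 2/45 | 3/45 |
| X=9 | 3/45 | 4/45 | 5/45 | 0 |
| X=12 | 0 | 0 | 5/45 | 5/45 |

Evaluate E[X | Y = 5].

49/6

P(Y = 5) = 4/15.
Summing X·P(X=x,Y=y) over the conditioning event gives 98/45.
E[X | Y = 5] = (98/45) / (4/15) = 49/6.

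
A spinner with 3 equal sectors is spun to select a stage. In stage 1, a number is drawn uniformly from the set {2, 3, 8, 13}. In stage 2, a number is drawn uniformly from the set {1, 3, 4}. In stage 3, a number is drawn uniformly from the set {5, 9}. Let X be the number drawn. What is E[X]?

97/18

E[X | stage 1] = (2+3+8+13)/4 = 13/2.
E[X | stage 2] = (1+3+4)/3 = 8/3.
E[X | stage 3] = (5+9)/2 = 7.
By the law of total expectation,
E[X] = (1/3)·(13/2) + (1/3)·(8/3) + (1/3)·(7) = 97/18.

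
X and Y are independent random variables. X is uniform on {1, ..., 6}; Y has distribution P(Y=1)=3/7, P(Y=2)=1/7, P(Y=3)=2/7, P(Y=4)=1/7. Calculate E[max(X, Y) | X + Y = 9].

17/3

P(X + Y = 9) = 1/14.
Summing max(X,Y)·P(x,y) over outcomes with X + Y = 9 gives 17/42.
E[max(X, Y) | X + Y = 9] = (17/42) / (1/14) = 17/3.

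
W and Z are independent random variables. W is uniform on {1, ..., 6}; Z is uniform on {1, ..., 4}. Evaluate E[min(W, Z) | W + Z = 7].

9/4

P(W + Z = 7) = 1/6.
Summing min(W,Z)·P(x,y) over outcomes with W + Z = 7 gives 3/8.
E[min(W, Z) | W + Z = 7] = (3/8) / (1/6) = 9/4.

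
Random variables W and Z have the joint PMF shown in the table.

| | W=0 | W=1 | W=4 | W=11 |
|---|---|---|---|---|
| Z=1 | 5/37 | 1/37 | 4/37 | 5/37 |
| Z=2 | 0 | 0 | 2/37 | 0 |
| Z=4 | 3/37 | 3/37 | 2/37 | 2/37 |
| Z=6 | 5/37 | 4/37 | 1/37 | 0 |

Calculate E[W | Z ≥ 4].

P(Z ≥ 4) = 20/37.
Σ W·P over the event = 0·(3/37) + 0·(5/37) + 1·(3/37) + 1·(4/37) + 4·(2/37) + 4·(1/37) + 11·(2/37) = 41/37.
E[W | Z ≥ 4] = (41/37) / (20/37) = 41/20.

41/20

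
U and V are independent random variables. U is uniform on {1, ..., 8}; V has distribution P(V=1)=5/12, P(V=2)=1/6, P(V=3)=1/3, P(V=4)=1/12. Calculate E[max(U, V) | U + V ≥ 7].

311/49

P(U + V ≥ 7) = 49/96.
Summing max(U,V)·P(x,y) over outcomes with U + V ≥ 7 gives 311/96.
E[max(U, V) | U + V ≥ 7] = (311/96) / (49/96) = 311/49.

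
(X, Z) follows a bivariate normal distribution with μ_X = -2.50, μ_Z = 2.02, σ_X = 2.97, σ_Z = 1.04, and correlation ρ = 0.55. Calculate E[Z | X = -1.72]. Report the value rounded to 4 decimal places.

For a bivariate normal, E[Z | X=x] = μ_Z + ρ·(σ_Z/σ_X)·(x − μ_X).
E[Z | X=-1.72] = 2.02 + (0.55)·(1.04/2.97)·(-1.72 − (-2.50)) = 2.02 + (0.19259)·(0.78) = 2.1702.

2.1702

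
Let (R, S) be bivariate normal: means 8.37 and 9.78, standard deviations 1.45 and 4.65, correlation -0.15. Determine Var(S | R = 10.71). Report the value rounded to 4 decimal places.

21.1360

For a bivariate normal, Var(S | R=x) = σ_S²(1 − ρ²).
Var(S | R=10.71) = (4.65)²·(1 − (-0.15)²) = 21.6225·0.9775 = 21.1360.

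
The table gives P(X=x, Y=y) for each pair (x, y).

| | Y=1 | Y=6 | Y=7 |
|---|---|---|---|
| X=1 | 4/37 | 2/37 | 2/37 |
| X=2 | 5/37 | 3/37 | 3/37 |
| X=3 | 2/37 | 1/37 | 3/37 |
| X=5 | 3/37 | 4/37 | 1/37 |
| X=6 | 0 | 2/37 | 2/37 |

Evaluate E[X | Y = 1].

5/2

P(Y = 1) = 14/37.
Summing X·P(X=x,Y=y) over the conditioning event gives 35/37.
E[X | Y = 1] = (35/37) / (14/37) = 5/2.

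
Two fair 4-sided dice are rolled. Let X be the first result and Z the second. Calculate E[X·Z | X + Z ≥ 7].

Outcomes with X + Z ≥ 7: (3,4), (4,3), (4,4), each with probability 1/16.
E[X·Z | X + Z ≥ 7] = (12 + 12 + 16) / 3 = 40/3.

40/3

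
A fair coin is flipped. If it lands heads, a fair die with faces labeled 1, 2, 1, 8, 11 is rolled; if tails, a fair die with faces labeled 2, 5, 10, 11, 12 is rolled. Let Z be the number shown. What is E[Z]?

63/10

E[Z | heads] = (1+2+1+8+11)/5 = 23/5.
E[Z | tails] = (2+5+10+11+12)/5 = 8.
E[Z] = (1/2)·(23/5) + (1/2)·(8) = 63/10.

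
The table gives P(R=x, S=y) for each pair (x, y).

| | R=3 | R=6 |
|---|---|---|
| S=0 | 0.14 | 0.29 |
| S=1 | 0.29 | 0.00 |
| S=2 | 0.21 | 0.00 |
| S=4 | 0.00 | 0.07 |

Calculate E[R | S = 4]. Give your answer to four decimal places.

6.0000

P(S = 4) = 0.07.
Summing R·P(R=x,S=y) over the conditioning event gives 0.42.
E[R | S = 4] = (0.42) / (0.07) = 6.0000.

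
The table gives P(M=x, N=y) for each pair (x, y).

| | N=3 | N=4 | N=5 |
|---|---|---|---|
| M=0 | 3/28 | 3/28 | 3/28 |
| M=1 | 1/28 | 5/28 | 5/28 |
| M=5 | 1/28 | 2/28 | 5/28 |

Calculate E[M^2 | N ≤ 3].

P(N ≤ 3) = 5/28.
Σ M^2·P over the event = 0·(3/28) + 1·(1/28) + 25·(1/28) = 13/14.
E[M^2 | N ≤ 3] = (13/14) / (5/28) = 26/5.

26/5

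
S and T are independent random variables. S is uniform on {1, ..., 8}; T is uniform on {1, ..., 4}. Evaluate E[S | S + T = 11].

P(S + T = 11) = 1/16.
Summing S·P(x,y) over outcomes with S + T = 11 gives 15/32.
E[S | S + T = 11] = (15/32) / (1/16) = 15/2.

15/2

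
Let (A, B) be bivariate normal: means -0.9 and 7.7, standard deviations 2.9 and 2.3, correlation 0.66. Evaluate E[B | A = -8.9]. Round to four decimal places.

3.5124

E[B | A=x] = μ_B + ρ(σ_B/σ_A)(x − μ_A) for jointly normal variables.
E[B | A=-8.9] = 7.7 + (0.66)·(2.3/2.9)·(-8.9 − (-0.9)) = 7.7 + (0.52345)·(-8) = 3.5124.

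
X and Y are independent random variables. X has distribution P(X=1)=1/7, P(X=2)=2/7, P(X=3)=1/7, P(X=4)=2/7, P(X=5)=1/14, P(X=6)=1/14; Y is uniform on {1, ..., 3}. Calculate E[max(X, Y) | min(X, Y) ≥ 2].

P(min(X, Y) ≥ 2) = 4/7.
Summing max(X,Y)·P(x,y) over outcomes with min(X, Y) ≥ 2 gives 43/21.
E[max(X, Y) | min(X, Y) ≥ 2] = (43/21) / (4/7) = 43/12.

43/12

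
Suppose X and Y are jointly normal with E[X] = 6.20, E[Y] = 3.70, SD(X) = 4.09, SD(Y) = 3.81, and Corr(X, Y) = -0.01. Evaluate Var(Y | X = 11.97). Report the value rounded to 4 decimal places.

14.5146

For a bivariate normal, Var(Y | X=x) = σ_Y²(1 − ρ²).
Var(Y | X=11.97) = (3.81)²·(1 − (-0.01)²) = 14.5161·0.9999 = 14.5146.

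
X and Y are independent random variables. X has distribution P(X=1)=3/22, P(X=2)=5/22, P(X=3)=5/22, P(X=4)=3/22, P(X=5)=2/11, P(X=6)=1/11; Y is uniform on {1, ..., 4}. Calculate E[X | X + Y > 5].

17/4

P(X + Y > 5) = 6/11.
Summing X·P(x,y) over outcomes with X + Y > 5 gives 51/22.
E[X | X + Y > 5] = (51/22) / (6/11) = 17/4.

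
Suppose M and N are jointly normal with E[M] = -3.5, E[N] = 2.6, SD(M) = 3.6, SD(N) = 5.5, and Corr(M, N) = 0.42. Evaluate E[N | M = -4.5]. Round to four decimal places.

The regression of N on M has slope ρ·σ_N/σ_M and passes through (μ_M, μ_N).
E[N | M=-4.5] = 2.6 + (0.42)·(5.5/3.6)·(-4.5 − (-3.5)) = 2.6 + (0.64167)·(-1) = 1.9583.

1.9583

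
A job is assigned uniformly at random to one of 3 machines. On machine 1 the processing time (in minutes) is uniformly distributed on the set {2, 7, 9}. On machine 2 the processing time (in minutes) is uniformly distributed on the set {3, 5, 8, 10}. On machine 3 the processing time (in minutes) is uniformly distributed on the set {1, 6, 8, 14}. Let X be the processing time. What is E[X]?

E[X | machine 1] = (2+7+9)/3 = 6.
E[X | machine 2] = (3+5+8+10)/4 = 13/2.
E[X | machine 3] = (1+6+8+14)/4 = 29/4.
By the law of total expectation,
E[X] = (1/3)·(6) + (1/3)·(13/2) + (1/3)·(29/4) = 79/12.

79/12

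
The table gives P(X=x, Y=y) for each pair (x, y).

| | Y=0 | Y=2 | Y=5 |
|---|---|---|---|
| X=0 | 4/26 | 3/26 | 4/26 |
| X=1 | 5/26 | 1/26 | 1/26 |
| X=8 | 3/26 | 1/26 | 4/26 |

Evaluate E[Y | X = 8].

P(X = 8) = 4/13.
Σ Y·P over the event = 0·(3/26) + 2·(1/26) + 5·(4/26) = 11/13.
E[Y | X = 8] = (11/13) / (4/13) = 11/4.

11/4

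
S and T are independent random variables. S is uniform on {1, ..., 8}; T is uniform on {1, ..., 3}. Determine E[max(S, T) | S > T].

49/9

P(S > T) = 3/4.
Summing max(S,T)·P(x,y) over outcomes with S > T gives 49/12.
E[max(S, T) | S > T] = (49/12) / (3/4) = 49/9.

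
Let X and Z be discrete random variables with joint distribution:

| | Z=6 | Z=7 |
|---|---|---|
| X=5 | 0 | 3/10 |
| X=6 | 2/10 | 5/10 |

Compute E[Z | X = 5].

7

P(X = 5) = 3/10.
Σ Z·P over the event = 7·(3/10) = 21/10.
E[Z | X = 5] = (21/10) / (3/10) = 7.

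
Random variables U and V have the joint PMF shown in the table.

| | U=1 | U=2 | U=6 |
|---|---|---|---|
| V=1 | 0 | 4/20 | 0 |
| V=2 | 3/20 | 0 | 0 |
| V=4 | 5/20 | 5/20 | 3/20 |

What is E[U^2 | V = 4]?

133/13

P(V = 4) = 13/20.
Σ U^2·P over the event = 1·(5/20) + 4·(5/20) + 36·(3/20) = 133/20.
E[U^2 | V = 4] = (133/20) / (13/20) = 133/13.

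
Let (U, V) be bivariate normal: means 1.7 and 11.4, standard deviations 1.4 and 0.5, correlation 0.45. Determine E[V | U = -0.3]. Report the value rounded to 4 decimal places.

11.0786

The regression of V on U has slope ρ·σ_V/σ_U and passes through (μ_U, μ_V).
E[V | U=-0.3] = 11.4 + (0.45)·(0.5/1.4)·(-0.3 − (1.7)) = 11.4 + (0.16071)·(-2) = 11.0786.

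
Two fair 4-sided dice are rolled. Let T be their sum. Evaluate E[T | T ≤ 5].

4

P(T ≤ 5) = 5/8.
Σ over the event: 2·1/16 + 3·1/8 + 4·3/16 + 5·1/4 = 5/2.
E[T | T ≤ 5] = (5/2) / (5/8) = 4.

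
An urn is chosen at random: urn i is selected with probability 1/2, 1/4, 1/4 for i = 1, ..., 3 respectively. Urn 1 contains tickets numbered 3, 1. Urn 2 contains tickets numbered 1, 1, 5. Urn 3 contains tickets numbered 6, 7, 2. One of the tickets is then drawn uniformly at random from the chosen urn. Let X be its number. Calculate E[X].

E[X | urn 1] = (3+1)/2 = 2.
E[X | urn 2] = (1+1+5)/3 = 7/3.
E[X | urn 3] = (6+7+2)/3 = 5.
E[X] = (1/2)·(2) + (1/4)·(7/3) + (1/4)·(5) = 17/6.

17/6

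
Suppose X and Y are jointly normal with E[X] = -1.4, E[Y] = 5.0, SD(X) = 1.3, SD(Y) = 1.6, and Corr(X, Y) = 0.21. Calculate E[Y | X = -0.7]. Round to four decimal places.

For a bivariate normal, E[Y | X=x] = μ_Y + ρ·(σ_Y/σ_X)·(x − μ_X).
E[Y | X=-0.7] = 5.0 + (0.21)·(1.6/1.3)·(-0.7 − (-1.4)) = 5.0 + (0.25846)·(0.7) = 5.1809.

5.1809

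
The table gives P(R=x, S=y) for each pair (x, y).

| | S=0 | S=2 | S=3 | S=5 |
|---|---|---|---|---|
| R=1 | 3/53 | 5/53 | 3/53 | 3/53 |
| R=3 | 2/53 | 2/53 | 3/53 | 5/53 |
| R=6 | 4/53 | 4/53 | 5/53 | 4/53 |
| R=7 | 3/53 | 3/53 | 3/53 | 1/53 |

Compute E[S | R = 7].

2

P(R = 7) = 10/53.
Σ S·P over the event = 0·(3/53) + 2·(3/53) + 3·(3/53) + 5·(1/53) = 20/53.
E[S | R = 7] = (20/53) / (10/53) = 2.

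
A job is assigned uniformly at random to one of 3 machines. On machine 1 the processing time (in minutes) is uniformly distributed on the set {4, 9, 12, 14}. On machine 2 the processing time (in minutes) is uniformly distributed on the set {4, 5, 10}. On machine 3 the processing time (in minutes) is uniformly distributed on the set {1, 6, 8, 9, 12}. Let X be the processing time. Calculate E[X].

1397/180

E[X | machine 1] = (4+9+12+14)/4 = 39/4.
E[X | machine 2] = (4+5+10)/3 = 19/3.
E[X | machine 3] = (1+6+8+9+12)/5 = 36/5.
E[X] = (1/3)·(39/4) + (1/3)·(19/3) + (1/3)·(36/5) = 1397/180.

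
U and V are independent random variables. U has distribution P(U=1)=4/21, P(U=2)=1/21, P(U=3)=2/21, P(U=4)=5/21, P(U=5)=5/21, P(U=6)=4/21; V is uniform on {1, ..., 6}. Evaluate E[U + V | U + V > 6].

238/27

P(U + V > 6) = 9/14.
Summing (U+V)·P(x,y) over outcomes with U + V > 6 gives 17/3.
E[U + V | U + V > 6] = (17/3) / (9/14) = 238/27.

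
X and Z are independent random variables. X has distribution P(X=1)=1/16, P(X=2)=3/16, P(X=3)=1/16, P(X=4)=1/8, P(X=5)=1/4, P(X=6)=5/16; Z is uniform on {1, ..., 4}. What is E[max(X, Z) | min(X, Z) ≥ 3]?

41/8

P(min(X, Z) ≥ 3) = 3/8.
Summing max(X,Z)·P(x,y) over outcomes with min(X, Z) ≥ 3 gives 123/64.
E[max(X, Z) | min(X, Z) ≥ 3] = (123/64) / (3/8) = 41/8.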